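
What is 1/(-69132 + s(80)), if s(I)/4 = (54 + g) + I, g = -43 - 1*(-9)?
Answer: -1/68732 ≈ -1.4549e-5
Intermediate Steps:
g = -34 (g = -43 + 9 = -34)
s(I) = 80 + 4*I (s(I) = 4*((54 - 34) + I) = 4*(20 + I) = 80 + 4*I)
1/(-69132 + s(80)) = 1/(-69132 + (80 + 4*80)) = 1/(-69132 + (80 + 320)) = 1/(-69132 + 400) = 1/(-68732) = -1/68732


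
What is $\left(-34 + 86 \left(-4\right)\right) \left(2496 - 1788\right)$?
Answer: $-267624$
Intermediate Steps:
$\left(-34 + 86 \left(-4\right)\right) \left(2496 - 1788\right) = \left(-34 - 344\right) 708 = \left(-378\right) 708 = -267624$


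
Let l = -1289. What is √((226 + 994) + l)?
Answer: I*√69 ≈ 8.3066*I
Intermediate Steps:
√((226 + 994) + l) = √((226 + 994) - 1289) = √(1220 - 1289) = √(-69) = I*√69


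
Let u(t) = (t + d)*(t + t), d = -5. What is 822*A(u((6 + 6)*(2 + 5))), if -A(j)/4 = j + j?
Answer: -87276672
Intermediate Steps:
u(t) = 2*t*(-5 + t) (u(t) = (t - 5)*(t + t) = (-5 + t)*(2*t) = 2*t*(-5 + t))
A(j) = -8*j (A(j) = -4*(j + j) = -8*j)
822*A(u((6 + 6)*(2 + 5))) = 822*(-16*(6 + 6)*(2 + 5)*(-5 + (6 + 6)*(2 + 5))) = 822*(-16*12*7*(-5 + 12*7)) = 822*(-16*84*(-5 + 84)) = 822*(-16*84*79) = 822*(-8*13272) = 822*(-106176) = -87276672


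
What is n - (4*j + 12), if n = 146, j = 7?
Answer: 106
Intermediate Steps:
n - (4*j + 12) = 146 - (4*7 + 12) = 146 - (28 + 12) = 146 - 1*40 = 146 - 40 = 106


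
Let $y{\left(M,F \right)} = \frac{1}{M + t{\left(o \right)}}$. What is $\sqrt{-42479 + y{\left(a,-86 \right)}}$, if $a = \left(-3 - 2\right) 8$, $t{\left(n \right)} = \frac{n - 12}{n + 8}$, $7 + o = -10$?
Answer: $\frac{i \sqrt{4654044698}}{331} \approx 206.1 i$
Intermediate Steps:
$o = -17$ ($o = -7 - 10 = -17$)
$t{\left(n \right)} = \frac{-12 + n}{8 + n}$
$a = -40$ ($a = \left(-5\right) 8 = -40$)
$y{\left(M,F \right)} = \frac{1}{\frac{29}{9} + M}$ ($y{\left(M,F \right)} = \frac{1}{M + \frac{-12 - 17}{8 - 17}} = \frac{1}{M + \frac{1}{-9} \left(-29\right)} = \frac{1}{M - - \frac{29}{9}} = \frac{1}{M + \frac{29}{9}} = \frac{1}{\frac{29}{9} + M}$)
$\sqrt{-42479 + y{\left(a,-86 \right)}} = \sqrt{-42479 + \frac{9}{29 + 9 \left(-40\right)}} = \sqrt{-42479 + \frac{9}{29 - 360}} = \sqrt{-42479 + \frac{9}{-331}} = \sqrt{-42479 + 9 \left(- \frac{1}{331}\right)} = \sqrt{-42479 - \frac{9}{331}} = \sqrt{- \frac{14060558}{331}} = \frac{i \sqrt{4654044698}}{331}$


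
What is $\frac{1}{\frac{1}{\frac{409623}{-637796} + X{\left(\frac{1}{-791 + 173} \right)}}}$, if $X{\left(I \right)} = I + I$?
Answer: $- \frac{127211303}{197078964} \approx -0.64548$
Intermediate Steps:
$X{\left(I \right)} = 2 I$
$\frac{1}{\frac{1}{\frac{409623}{-637796} + X{\left(\frac{1}{-791 + 173} \right)}}} = \frac{1}{\frac{1}{\frac{409623}{-637796} + \frac{2}{-791 + 173}}} = \frac{1}{\frac{1}{409623 \left(- \frac{1}{637796}\right) + \frac{2}{-618}}} = \frac{1}{\frac{1}{- \frac{409623}{637796} + 2 \left(- \frac{1}{618}\right)}} = \frac{1}{\frac{1}{- \frac{409623}{637796} - \frac{1}{309}}} = \frac{1}{\frac{1}{- \frac{127211303}{197078964}}} = \frac{1}{- \frac{197078964}{127211303}} = - \frac{127211303}{197078964}$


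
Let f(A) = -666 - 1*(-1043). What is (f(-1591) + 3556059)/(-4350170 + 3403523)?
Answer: -273572/72819 ≈ -3.7569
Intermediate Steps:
f(A) = 377 (f(A) = -666 + 1043 = 377)
(f(-1591) + 3556059)/(-4350170 + 3403523) = (377 + 3556059)/(-4350170 + 3403523) = 3556436/(-946647) = 3556436*(-1/946647) = -273572/72819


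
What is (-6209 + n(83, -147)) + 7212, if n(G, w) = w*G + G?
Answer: -11115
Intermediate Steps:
n(G, w) = G + G*w (n(G, w) = G*w + G = G + G*w)
(-6209 + n(83, -147)) + 7212 = (-6209 + 83*(1 - 147)) + 7212 = (-6209 + 83*(-146)) + 7212 = (-6209 - 12118) + 7212 = -18327 + 7212 = -11115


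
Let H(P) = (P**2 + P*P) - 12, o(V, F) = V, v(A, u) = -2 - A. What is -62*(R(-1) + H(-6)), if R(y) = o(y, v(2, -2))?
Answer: -3658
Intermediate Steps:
R(y) = y
H(P) = -12 + 2*P**2 (H(P) = (P**2 + P**2) - 12 = 2*P**2 - 12 = -12 + 2*P**2)
-62*(R(-1) + H(-6)) = -62*(-1 + (-12 + 2*(-6)**2)) = -62*(-1 + (-12 + 2*36)) = -62*(-1 + (-12 + 72)) = -62*(-1 + 60) = -62*59 = -3658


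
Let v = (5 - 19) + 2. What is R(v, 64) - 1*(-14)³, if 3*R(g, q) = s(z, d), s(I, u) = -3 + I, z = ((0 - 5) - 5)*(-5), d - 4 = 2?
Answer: 8279/3 ≈ 2759.7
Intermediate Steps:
d = 6 (d = 4 + 2 = 6)
z = 50 (z = (-5 - 5)*(-5) = -10*(-5) = 50)
v = -12 (v = -14 + 2 = -12)
R(g, q) = 47/3 (R(g, q) = (-3 + 50)/3 = (⅓)*47 = 47/3)
R(v, 64) - 1*(-14)³ = 47/3 - 1*(-14)³ = 47/3 - 1*(-2744) = 47/3 + 2744 = 8279/3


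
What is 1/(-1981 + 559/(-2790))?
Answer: -2790/5527549 ≈ -0.00050474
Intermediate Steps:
1/(-1981 + 559/(-2790)) = 1/(-1981 + 559*(-1/2790)) = 1/(-1981 - 559/2790) = 1/(-5527549/2790) = -2790/5527549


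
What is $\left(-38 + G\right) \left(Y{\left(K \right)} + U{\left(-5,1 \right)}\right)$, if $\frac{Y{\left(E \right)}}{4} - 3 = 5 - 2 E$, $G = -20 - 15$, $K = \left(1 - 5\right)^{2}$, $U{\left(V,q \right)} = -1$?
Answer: $7081$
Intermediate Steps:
$K = 16$ ($K = \left(-4\right)^{2} = 16$)
$G = -35$ ($G = -20 - 15 = -35$)
$Y{\left(E \right)} = 32 - 8 E$ ($Y{\left(E \right)} = 12 + 4 \left(5 - 2 E\right) = 12 - \left(-20 + 8 E\right) = 32 - 8 E$)
$\left(-38 + G\right) \left(Y{\left(K \right)} + U{\left(-5,1 \right)}\right) = \left(-38 - 35\right) \left(\left(32 - 128\right) - 1\right) = - 73 \left(\left(32 - 128\right) - 1\right) = - 73 \left(-96 - 1\right) = \left(-73\right) \left(-97\right) = 7081$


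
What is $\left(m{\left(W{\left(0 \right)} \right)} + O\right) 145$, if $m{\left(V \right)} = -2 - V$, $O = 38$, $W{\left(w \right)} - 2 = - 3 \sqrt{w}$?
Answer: $4930$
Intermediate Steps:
$W{\left(w \right)} = 2 - 3 \sqrt{w}$
$\left(m{\left(W{\left(0 \right)} \right)} + O\right) 145 = \left(\left(-2 - \left(2 - 3 \sqrt{0}\right)\right) + 38\right) 145 = \left(\left(-2 - \left(2 - 0\right)\right) + 38\right) 145 = \left(\left(-2 - \left(2 + 0\right)\right) + 38\right) 145 = \left(\left(-2 - 2\right) + 38\right) 145 = \left(-4 + 38\right) 145 = 34 \cdot 145 = 4930$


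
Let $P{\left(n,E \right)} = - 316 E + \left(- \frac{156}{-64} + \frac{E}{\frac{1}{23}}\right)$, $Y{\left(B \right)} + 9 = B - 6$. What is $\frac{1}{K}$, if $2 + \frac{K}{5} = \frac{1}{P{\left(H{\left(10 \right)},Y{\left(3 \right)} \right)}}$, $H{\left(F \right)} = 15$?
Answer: $- \frac{11259}{112574} \approx -0.10001$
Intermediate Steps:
$Y{\left(B \right)} = -15 + B$ ($Y{\left(B \right)} = -9 + \left(B - 6\right) = -9 + \left(-6 + B\right) = -15 + B$)
$P{\left(n,E \right)} = \frac{39}{16} - 293 E$ ($P{\left(n,E \right)} = - 316 E + \left(\left(-156\right) \left(- \frac{1}{64}\right) + E \frac{1}{\frac{1}{23}}\right) = - 316 E + \left(\frac{39}{16} + E 23\right) = - 316 E + \left(\frac{39}{16} + 23 E\right) = \frac{39}{16} - 293 E$)
$K = - \frac{112574}{11259}$ ($K = -10 + \frac{5}{\frac{39}{16} - 293 \left(-15 + 3\right)} = -10 + \frac{5}{\frac{39}{16} - -3516} = -10 + \frac{5}{\frac{39}{16} + 3516} = -10 + \frac{5}{\frac{56295}{16}} = -10 + 5 \cdot \frac{16}{56295} = -10 + \frac{16}{11259} = - \frac{112574}{11259} \approx -9.9986$)
$\frac{1}{K} = \frac{1}{- \frac{112574}{11259}} = - \frac{11259}{112574}$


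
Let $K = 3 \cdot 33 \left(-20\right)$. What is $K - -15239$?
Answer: $13259$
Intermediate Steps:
$K = -1980$ ($K = 99 \left(-20\right) = -1980$)
$K - -15239 = -1980 - -15239 = -1980 + 15239 = 13259$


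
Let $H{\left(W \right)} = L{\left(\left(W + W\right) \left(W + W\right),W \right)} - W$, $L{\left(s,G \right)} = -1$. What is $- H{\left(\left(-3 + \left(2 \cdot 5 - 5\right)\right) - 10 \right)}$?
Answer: $-7$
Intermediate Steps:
$H{\left(W \right)} = -1 - W$
$- H{\left(\left(-3 + \left(2 \cdot 5 - 5\right)\right) - 10 \right)} = - (-1 - \left(\left(-3 + \left(2 \cdot 5 - 5\right)\right) - 10\right)) = - (-1 - \left(\left(-3 + \left(10 - 5\right)\right) - 10\right)) = - (-1 - \left(\left(-3 + 5\right) - 10\right)) = - (-1 - \left(2 - 10\right)) = - (-1 - -8) = - (-1 + 8) = \left(-1\right) 7 = -7$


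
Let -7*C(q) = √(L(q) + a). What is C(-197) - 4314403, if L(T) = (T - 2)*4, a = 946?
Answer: -4314403 - 5*√6/7 ≈ -4.3144e+6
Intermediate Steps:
L(T) = -8 + 4*T (L(T) = (-2 + T)*4 = -8 + 4*T)
C(q) = -√(938 + 4*q)/7 (C(q) = -√((-8 + 4*q) + 946)/7 = -√(938 + 4*q)/7)
C(-197) - 4314403 = -√(938 + 4*(-197))/7 - 4314403 = -√(938 - 788)/7 - 4314403 = -5*√6/7 - 4314403 = -4314403 - 5*√6/7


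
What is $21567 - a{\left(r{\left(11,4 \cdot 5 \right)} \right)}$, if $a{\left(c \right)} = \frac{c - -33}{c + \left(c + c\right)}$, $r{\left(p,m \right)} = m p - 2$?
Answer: $\frac{14104567}{654} \approx 21567.0$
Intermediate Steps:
$r{\left(p,m \right)} = -2 + m p$
$a{\left(c \right)} = \frac{33 + c}{3 c}$ ($a{\left(c \right)} = \frac{c + \left(-45 + 78\right)}{c + 2 c} = \frac{c + 33}{3 c} = \left(33 + c\right) \frac{1}{3 c} = \frac{33 + c}{3 c}$)
$21567 - a{\left(r{\left(11,4 \cdot 5 \right)} \right)} = 21567 - \frac{33 - \left(2 - 4 \cdot 5 \cdot 11\right)}{3 \left(-2 + 4 \cdot 5 \cdot 11\right)} = 21567 - \frac{33 + \left(-2 + 20 \cdot 11\right)}{3 \left(-2 + 20 \cdot 11\right)} = 21567 - \frac{33 + \left(-2 + 220\right)}{3 \left(-2 + 220\right)} = 21567 - \frac{33 + 218}{3 \cdot 218} = 21567 - \frac{1}{3} \cdot \frac{1}{218} \cdot 251 = 21567 - \frac{251}{654} = \frac{14104567}{654}$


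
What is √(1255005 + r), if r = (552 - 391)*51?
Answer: 4*√78951 ≈ 1123.9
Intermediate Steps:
r = 8211 (r = 161*51 = 8211)
√(1255005 + r) = √(1255005 + 8211) = √1263216 = 4*√78951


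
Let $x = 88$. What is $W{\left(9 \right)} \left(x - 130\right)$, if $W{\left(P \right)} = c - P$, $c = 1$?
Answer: $336$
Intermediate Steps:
$W{\left(P \right)} = 1 - P$
$W{\left(9 \right)} \left(x - 130\right) = \left(1 - 9\right) \left(88 - 130\right) = \left(1 - 9\right) \left(-42\right) = \left(-8\right) \left(-42\right) = 336$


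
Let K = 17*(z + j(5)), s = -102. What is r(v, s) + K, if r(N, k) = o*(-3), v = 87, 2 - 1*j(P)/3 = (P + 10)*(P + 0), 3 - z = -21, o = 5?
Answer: -3330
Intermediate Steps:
z = 24 (z = 3 - 1*(-21) = 3 + 21 = 24)
j(P) = 6 - 3*P*(10 + P) (j(P) = 6 - 3*(P + 10)*(P + 0) = 6 - 3*(10 + P)*P = 6 - 3*P*(10 + P))
r(N, k) = -15 (r(N, k) = 5*(-3) = -15)
K = -3315 (K = 17*(24 + (6 - 30*5 - 3*5²)) = 17*(24 + (6 - 150 - 3*25)) = 17*(24 + (6 - 150 - 75)) = 17*(24 - 219) = 17*(-195) = -3315)
r(v, s) + K = -15 - 3315 = -3330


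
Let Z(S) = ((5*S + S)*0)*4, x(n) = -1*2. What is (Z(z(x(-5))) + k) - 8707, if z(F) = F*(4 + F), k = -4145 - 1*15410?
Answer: -28262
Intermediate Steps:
x(n) = -2
k = -19555 (k = -4145 - 15410 = -19555)
Z(S) = 0 (Z(S) = ((6*S)*0)*4 = 0*4 = 0)
(Z(z(x(-5))) + k) - 8707 = (0 - 19555) - 8707 = -19555 - 8707 = -28262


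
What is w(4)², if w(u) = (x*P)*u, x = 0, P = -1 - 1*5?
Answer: 0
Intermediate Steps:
P = -6 (P = -1 - 5 = -6)
w(u) = 0 (w(u) = (0*(-6))*u = 0*u = 0)
w(4)² = 0² = 0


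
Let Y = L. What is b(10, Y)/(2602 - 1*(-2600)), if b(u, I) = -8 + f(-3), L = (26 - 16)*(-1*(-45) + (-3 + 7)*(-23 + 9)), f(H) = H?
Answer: -11/5202 ≈ -0.0021146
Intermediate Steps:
L = -110 (L = 10*(45 + 4*(-14)) = 10*(45 - 56) = 10*(-11) = -110)
Y = -110
b(u, I) = -11 (b(u, I) = -8 - 3 = -11)
b(10, Y)/(2602 - 1*(-2600)) = -11/(2602 - 1*(-2600)) = -11/(2602 + 2600) = -11/5202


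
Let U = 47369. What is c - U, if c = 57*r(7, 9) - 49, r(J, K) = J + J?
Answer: -46620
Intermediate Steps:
r(J, K) = 2*J
c = 749 (c = 57*(2*7) - 49 = 57*14 - 49 = 798 - 49 = 749)
c - U = 749 - 1*47369 = 749 - 47369 = -46620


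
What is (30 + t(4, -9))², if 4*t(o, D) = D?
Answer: 12321/16 ≈ 770.06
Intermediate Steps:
t(o, D) = D/4
(30 + t(4, -9))² = (30 + (¼)*(-9))² = (30 - 9/4)² = (111/4)² = 12321/16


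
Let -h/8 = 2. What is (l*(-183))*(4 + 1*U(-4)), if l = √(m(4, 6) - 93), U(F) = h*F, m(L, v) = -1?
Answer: -12444*I*√94 ≈ -1.2065e+5*I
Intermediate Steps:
h = -16 (h = -8*2 = -16)
U(F) = -16*F
l = I*√94 (l = √(-1 - 93) = √(-94) = I*√94 ≈ 9.6954*I)
(l*(-183))*(4 + 1*U(-4)) = ((I*√94)*(-183))*(4 + 1*(-16*(-4))) = (-183*I*√94)*(4 + 1*64) = (-183*I*√94)*(4 + 64) = -183*I*√94*68 = -12444*I*√94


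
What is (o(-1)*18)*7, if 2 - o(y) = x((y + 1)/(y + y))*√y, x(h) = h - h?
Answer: 252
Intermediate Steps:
x(h) = 0
o(y) = 2 (o(y) = 2 - 0*√y = 2 - 1*0 = 2 + 0 = 2)
(o(-1)*18)*7 = (2*18)*7 = 36*7 = 252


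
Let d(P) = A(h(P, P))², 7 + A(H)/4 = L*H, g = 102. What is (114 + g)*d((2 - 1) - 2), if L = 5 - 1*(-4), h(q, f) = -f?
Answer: 13824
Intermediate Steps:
L = 9 (L = 5 + 4 = 9)
A(H) = -28 + 36*H (A(H) = -28 + 4*(9*H) = -28 + 36*H)
d(P) = (-28 - 36*P)² (d(P) = (-28 + 36*(-P))² = (-28 - 36*P)²)
(114 + g)*d((2 - 1) - 2) = (114 + 102)*(16*(7 + 9*((2 - 1) - 2))²) = 216*(16*(7 + 9*(1 - 2))²) = 216*(16*(7 + 9*(-1))²) = 216*(16*(7 - 9)²) = 216*(16*(-2)²) = 216*(16*4) = 216*64 = 13824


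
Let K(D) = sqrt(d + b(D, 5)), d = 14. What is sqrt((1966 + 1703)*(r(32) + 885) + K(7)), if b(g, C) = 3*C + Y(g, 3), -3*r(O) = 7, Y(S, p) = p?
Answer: 2*sqrt(809626 + sqrt(2)) ≈ 1799.6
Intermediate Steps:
r(O) = -7/3 (r(O) = -1/3*7 = -7/3)
b(g, C) = 3 + 3*C (b(g, C) = 3*C + 3 = 3 + 3*C)
K(D) = 4*sqrt(2) (K(D) = sqrt(14 + (3 + 3*5)) = sqrt(14 + (3 + 15)) = sqrt(14 + 18) = sqrt(32) = 4*sqrt(2))
sqrt((1966 + 1703)*(r(32) + 885) + K(7)) = sqrt((1966 + 1703)*(-7/3 + 885) + 4*sqrt(2)) = sqrt(3669*(2648/3) + 4*sqrt(2)) = sqrt(3238504 + 4*sqrt(2))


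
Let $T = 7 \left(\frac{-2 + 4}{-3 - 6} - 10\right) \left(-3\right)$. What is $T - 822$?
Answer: $- \frac{1822}{3} \approx -607.33$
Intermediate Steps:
$T = \frac{644}{3}$ ($T = 7 \left(\frac{2}{-9} - 10\right) \left(-3\right) = 7 \left(2 \left(- \frac{1}{9}\right) - 10\right) \left(-3\right) = 7 \left(- \frac{2}{9} - 10\right) \left(-3\right) = 7 \left(\left(- \frac{92}{9}\right) \left(-3\right)\right) = 7 \cdot \frac{92}{3} = \frac{644}{3} \approx 214.67$)
$T - 822 = \frac{644}{3} - 822 = - \frac{1822}{3}$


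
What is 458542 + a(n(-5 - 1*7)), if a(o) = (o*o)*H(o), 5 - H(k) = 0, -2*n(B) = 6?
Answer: 458587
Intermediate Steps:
n(B) = -3 (n(B) = -1/2*6 = -3)
H(k) = 5 (H(k) = 5 - 1*0 = 5 + 0 = 5)
a(o) = 5*o**2 (a(o) = (o*o)*5 = o**2*5 = 5*o**2)
458542 + a(n(-5 - 1*7)) = 458542 + 5*(-3)**2 = 458542 + 5*9 = 458542 + 45 = 458587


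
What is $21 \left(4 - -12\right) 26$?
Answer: $8736$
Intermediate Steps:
$21 \left(4 - -12\right) 26 = 21 \left(4 + 12\right) 26 = 21 \cdot 16 \cdot 26 = 336 \cdot 26 = 8736$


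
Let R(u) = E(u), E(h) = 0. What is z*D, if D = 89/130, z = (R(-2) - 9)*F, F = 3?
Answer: -2403/130 ≈ -18.485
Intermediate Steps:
R(u) = 0
z = -27 (z = (0 - 9)*3 = -9*3 = -27)
D = 89/130 (D = 89*(1/130) = 89/130 ≈ 0.68462)
z*D = -27*89/130 = -2403/130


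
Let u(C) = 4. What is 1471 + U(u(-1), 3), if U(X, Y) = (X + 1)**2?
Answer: 1496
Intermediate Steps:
U(X, Y) = (1 + X)**2
1471 + U(u(-1), 3) = 1471 + (1 + 4)**2 = 1471 + 5**2 = 1471 + 25 = 1496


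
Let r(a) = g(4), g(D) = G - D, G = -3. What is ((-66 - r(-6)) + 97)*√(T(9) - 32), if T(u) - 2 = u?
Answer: 38*I*√21 ≈ 174.14*I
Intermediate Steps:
g(D) = -3 - D
r(a) = -7 (r(a) = -3 - 1*4 = -3 - 4 = -7)
T(u) = 2 + u
((-66 - r(-6)) + 97)*√(T(9) - 32) = ((-66 - 1*(-7)) + 97)*√((2 + 9) - 32) = ((-66 + 7) + 97)*√(11 - 32) = (-59 + 97)*√(-21) = 38*(I*√21) = 38*I*√21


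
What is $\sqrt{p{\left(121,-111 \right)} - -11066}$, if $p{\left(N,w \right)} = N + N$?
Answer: $2 \sqrt{2827} \approx 106.34$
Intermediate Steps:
$p{\left(N,w \right)} = 2 N$
$\sqrt{p{\left(121,-111 \right)} - -11066} = \sqrt{2 \cdot 121 - -11066} = \sqrt{242 + \left(-10180 + 21246\right)} = \sqrt{242 + 11066} = \sqrt{11308} = 2 \sqrt{2827}$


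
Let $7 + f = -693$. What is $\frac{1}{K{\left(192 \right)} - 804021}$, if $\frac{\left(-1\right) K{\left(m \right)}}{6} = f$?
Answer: $- \frac{1}{799821} \approx -1.2503 \cdot 10^{-6}$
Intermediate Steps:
$f = -700$ ($f = -7 - 693 = -700$)
$K{\left(m \right)} = 4200$ ($K{\left(m \right)} = \left(-6\right) \left(-700\right) = 4200$)
$\frac{1}{K{\left(192 \right)} - 804021} = \frac{1}{4200 - 804021} = \frac{1}{-799821} = - \frac{1}{799821}$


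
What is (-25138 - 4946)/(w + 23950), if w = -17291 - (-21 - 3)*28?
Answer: -30084/7331 ≈ -4.1037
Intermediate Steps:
w = -16619 (w = -17291 - (-24)*28 = -17291 - 1*(-672) = -17291 + 672 = -16619)
(-25138 - 4946)/(w + 23950) = (-25138 - 4946)/(-16619 + 23950) = -30084/7331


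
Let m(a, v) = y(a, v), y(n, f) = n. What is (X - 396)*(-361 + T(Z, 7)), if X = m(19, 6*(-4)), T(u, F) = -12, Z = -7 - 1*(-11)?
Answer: 140621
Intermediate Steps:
m(a, v) = a
Z = 4 (Z = -7 + 11 = 4)
X = 19
(X - 396)*(-361 + T(Z, 7)) = (19 - 396)*(-361 - 12) = -377*(-373) = 140621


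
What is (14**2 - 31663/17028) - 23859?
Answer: -402965227/17028 ≈ -23665.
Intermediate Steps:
(14**2 - 31663/17028) - 23859 = (196 - 31663*1/17028) - 23859 = (196 - 31663/17028) - 23859 = 3305825/17028 - 23859 = -402965227/17028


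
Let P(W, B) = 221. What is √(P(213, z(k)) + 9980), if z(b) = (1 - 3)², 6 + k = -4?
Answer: 101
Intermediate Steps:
k = -10 (k = -6 - 4 = -10)
z(b) = 4 (z(b) = (-2)² = 4)
√(P(213, z(k)) + 9980) = √(221 + 9980) = √10201 = 101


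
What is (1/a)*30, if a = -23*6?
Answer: -5/23 ≈ -0.21739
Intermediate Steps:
a = -138
(1/a)*30 = (1/(-138))*30 = -1/138*1*30 = -1/138*30 = -5/23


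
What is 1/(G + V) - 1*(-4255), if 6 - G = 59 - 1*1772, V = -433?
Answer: 5471931/1286 ≈ 4255.0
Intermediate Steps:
G = 1719 (G = 6 - (59 - 1*1772) = 6 - (59 - 1772) = 6 - 1*(-1713) = 6 + 1713 = 1719)
1/(G + V) - 1*(-4255) = 1/(1719 - 433) - 1*(-4255) = 1/1286 + 4255 = 5471931/1286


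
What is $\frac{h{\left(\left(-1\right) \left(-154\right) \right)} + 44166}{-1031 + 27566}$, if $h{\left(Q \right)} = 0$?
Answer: $\frac{14722}{8845} \approx 1.6644$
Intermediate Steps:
$\frac{h{\left(\left(-1\right) \left(-154\right) \right)} + 44166}{-1031 + 27566} = \frac{0 + 44166}{-1031 + 27566} = \frac{44166}{26535} = 44166 \cdot \frac{1}{26535} = \frac{14722}{8845}$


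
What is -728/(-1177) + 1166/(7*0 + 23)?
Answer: 1389126/27071 ≈ 51.314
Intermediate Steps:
-728/(-1177) + 1166/(7*0 + 23) = -728*(-1/1177) + 1166/(0 + 23) = 728/1177 + 1166/23 = 1389126/27071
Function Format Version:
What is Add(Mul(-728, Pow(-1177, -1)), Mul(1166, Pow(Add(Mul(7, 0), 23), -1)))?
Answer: Rational(1389126, 27071) ≈ 51.314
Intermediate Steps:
Add(Mul(-728, Pow(-1177, -1)), Mul(1166, Pow(Add(Mul(7, 0), 23), -1))) = Add(Mul(-728, Rational(-1, 1177)), Mul(1166, Pow(Add(0, 23), -1))) = Add(Rational(728, 1177), Mul(1166, Pow(23, -1))) = Add(Rational(728, 1177), Mul(1166, Rational(1, 23))) = Add(Rational(728, 1177), Rational(1166, 23)) = Rational(1389126, 27071)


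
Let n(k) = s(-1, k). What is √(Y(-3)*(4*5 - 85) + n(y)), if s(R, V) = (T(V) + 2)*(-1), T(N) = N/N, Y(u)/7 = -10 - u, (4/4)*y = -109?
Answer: √3182 ≈ 56.409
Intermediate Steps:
y = -109
Y(u) = -70 - 7*u (Y(u) = 7*(-10 - u) = -70 - 7*u)
T(N) = 1
s(R, V) = -3 (s(R, V) = (1 + 2)*(-1) = 3*(-1) = -3)
n(k) = -3
√(Y(-3)*(4*5 - 85) + n(y)) = √((-70 - 7*(-3))*(4*5 - 85) - 3) = √((-70 + 21)*(20 - 85) - 3) = √(-49*(-65) - 3) = √(3185 - 3) = √3182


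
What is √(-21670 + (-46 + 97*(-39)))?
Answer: I*√25499 ≈ 159.68*I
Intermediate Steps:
√(-21670 + (-46 + 97*(-39))) = √(-21670 + (-46 - 3783)) = √(-21670 - 3829) = √(-25499) = I*√25499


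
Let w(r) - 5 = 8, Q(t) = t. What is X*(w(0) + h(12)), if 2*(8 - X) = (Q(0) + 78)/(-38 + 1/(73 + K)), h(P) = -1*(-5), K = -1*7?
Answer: 407340/2507 ≈ 162.48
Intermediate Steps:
w(r) = 13 (w(r) = 5 + 8 = 13)
K = -7
h(P) = 5
X = 22630/2507 (X = 8 - (0 + 78)/(2*(-38 + 1/(73 - 7))) = 8 - 39/(-38 + 1/66) = 8 - 39/(-2507/66) = 8 - 39*(-66)/2507 = 8 - ½*(-5148/2507) = 8 + 2574/2507 = 22630/2507 ≈ 9.0267)
X*(w(0) + h(12)) = 22630*(13 + 5)/2507 = (22630/2507)*18 = 407340/2507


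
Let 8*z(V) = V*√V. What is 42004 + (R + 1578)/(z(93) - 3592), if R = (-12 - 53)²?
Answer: 4950000858756/117850477 - 616776*√93/117850477 ≈ 42002.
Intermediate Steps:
z(V) = V^(3/2)/8 (z(V) = (V*√V)/8 = V^(3/2)/8)
R = 4225 (R = (-65)² = 4225)
42004 + (R + 1578)/(z(93) - 3592) = 42004 + (4225 + 1578)/(93^(3/2)/8 - 3592) = 42004 + 5803/((93*√93)/8 - 3592) = 42004 + 5803/(93*√93/8 - 3592) = 42004 + 5803/(-3592 + 93*√93/8)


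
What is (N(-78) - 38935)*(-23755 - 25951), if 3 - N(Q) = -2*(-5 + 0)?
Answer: 1935651052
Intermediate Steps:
N(Q) = -7 (N(Q) = 3 - (-2)*(-5 + 0) = 3 - (-2)*(-5) = 3 - 1*10 = 3 - 10 = -7)
(N(-78) - 38935)*(-23755 - 25951) = (-7 - 38935)*(-23755 - 25951) = -38942*(-49706) = 1935651052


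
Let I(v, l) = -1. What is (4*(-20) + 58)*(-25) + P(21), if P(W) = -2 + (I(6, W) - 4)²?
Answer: 573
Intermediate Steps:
P(W) = 23 (P(W) = -2 + (-1 - 4)² = -2 + (-5)² = -2 + 25 = 23)
(4*(-20) + 58)*(-25) + P(21) = (4*(-20) + 58)*(-25) + 23 = (-80 + 58)*(-25) + 23 = -22*(-25) + 23 = 550 + 23 = 573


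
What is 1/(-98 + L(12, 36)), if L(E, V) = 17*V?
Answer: 1/514 ≈ 0.0019455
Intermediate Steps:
1/(-98 + L(12, 36)) = 1/(-98 + 17*36) = 1/(-98 + 612) = 1/514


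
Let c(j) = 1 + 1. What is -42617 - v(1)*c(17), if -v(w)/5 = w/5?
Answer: -42615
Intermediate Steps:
v(w) = -w (v(w) = -5*w/5 = -w)
c(j) = 2
-42617 - v(1)*c(17) = -42617 - (-1*1)*2 = -42617 - (-1)*2 = -42617 - 1*(-2) = -42617 + 2 = -42615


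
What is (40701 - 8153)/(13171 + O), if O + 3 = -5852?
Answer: 8137/1829 ≈ 4.4489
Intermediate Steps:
O = -5855 (O = -3 - 5852 = -5855)
(40701 - 8153)/(13171 + O) = (40701 - 8153)/(13171 - 5855) = 32548/7316 = 32548*(1/7316) = 8137/1829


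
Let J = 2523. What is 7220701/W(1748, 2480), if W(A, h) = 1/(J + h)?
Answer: 36125167103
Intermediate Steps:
W(A, h) = 1/(2523 + h)
7220701/W(1748, 2480) = 7220701/(1/(2523 + 2480)) = 7220701/(1/5003) = 7220701*5003 = 36125167103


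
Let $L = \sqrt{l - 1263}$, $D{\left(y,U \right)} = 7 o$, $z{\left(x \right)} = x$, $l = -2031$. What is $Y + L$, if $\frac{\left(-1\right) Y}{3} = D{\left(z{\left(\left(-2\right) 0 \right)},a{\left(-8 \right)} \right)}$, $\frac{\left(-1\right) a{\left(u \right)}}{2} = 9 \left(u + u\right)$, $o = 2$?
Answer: $-42 + 3 i \sqrt{366} \approx -42.0 + 57.393 i$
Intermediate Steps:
$a{\left(u \right)} = - 36 u$ ($a{\left(u \right)} = - 2 \cdot 9 \left(u + u\right) = - 2 \cdot 9 \cdot 2 u = - 2 \cdot 18 u = - 36 u$)
$D{\left(y,U \right)} = 14$ ($D{\left(y,U \right)} = 7 \cdot 2 = 14$)
$Y = -42$ ($Y = \left(-3\right) 14 = -42$)
$L = 3 i \sqrt{366}$ ($L = \sqrt{-2031 - 1263} = \sqrt{-3294} = 3 i \sqrt{366} \approx 57.393 i$)
$Y + L = -42 + 3 i \sqrt{366}$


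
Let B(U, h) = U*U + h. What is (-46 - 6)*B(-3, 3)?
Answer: -624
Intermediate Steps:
B(U, h) = h + U**2 (B(U, h) = U**2 + h = h + U**2)
(-46 - 6)*B(-3, 3) = (-46 - 6)*(3 + (-3)**2) = -52*(3 + 9) = -52*12 = -624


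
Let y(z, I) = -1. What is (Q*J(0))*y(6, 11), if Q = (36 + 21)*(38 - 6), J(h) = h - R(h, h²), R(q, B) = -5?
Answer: -9120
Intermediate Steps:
J(h) = 5 + h (J(h) = h - 1*(-5) = h + 5 = 5 + h)
Q = 1824 (Q = 57*32 = 1824)
(Q*J(0))*y(6, 11) = (1824*(5 + 0))*(-1) = (1824*5)*(-1) = 9120*(-1) = -9120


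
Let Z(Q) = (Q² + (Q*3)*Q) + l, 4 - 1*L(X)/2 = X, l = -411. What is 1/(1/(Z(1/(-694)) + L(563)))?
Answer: -184105360/120409 ≈ -1529.0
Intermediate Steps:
L(X) = 8 - 2*X
Z(Q) = -411 + 4*Q² (Z(Q) = (Q² + (Q*3)*Q) - 411 = (Q² + (3*Q)*Q) - 411 = (Q² + 3*Q²) - 411 = 4*Q² - 411 = -411 + 4*Q²)
1/(1/(Z(1/(-694)) + L(563))) = 1/(1/((-411 + 4*(1/(-694))²) + (8 - 2*563))) = 1/(1/((-411 + 4*(-1/694)²) + (8 - 1126))) = 1/(1/((-411 + 4*(1/481636)) - 1118)) = 1/(1/((-411 + 1/120409) - 1118)) = 1/(1/(-49488098/120409 - 1118)) = 1/(1/(-184105360/120409)) = 1/(-120409/184105360) = -184105360/120409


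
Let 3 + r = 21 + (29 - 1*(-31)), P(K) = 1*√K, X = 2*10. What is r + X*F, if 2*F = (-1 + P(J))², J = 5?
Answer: 138 - 20*√5 ≈ 93.279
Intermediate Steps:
X = 20
P(K) = √K
r = 78 (r = -3 + (21 + (29 - 1*(-31))) = -3 + (21 + (29 + 31)) = -3 + (21 + 60) = -3 + 81 = 78)
F = (-1 + √5)²/2 ≈ 0.76393
r + X*F = 78 + 20*(3 - √5) = 78 + (60 - 20*√5) = 138 - 20*√5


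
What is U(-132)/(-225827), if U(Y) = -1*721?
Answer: 103/32261 ≈ 0.0031927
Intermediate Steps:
U(Y) = -721
U(-132)/(-225827) = -721/(-225827) = -721*(-1/225827) = 103/32261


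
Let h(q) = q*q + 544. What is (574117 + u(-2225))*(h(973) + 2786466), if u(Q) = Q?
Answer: 2135295464188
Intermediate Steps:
h(q) = 544 + q² (h(q) = q² + 544 = 544 + q²)
(574117 + u(-2225))*(h(973) + 2786466) = (574117 - 2225)*((544 + 973²) + 2786466) = 571892*((544 + 946729) + 2786466) = 571892*(947273 + 2786466) = 571892*3733739 = 2135295464188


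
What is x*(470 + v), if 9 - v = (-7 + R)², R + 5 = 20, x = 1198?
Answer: 497170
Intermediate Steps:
R = 15 (R = -5 + 20 = 15)
v = -55 (v = 9 - (-7 + 15)² = 9 - 1*8² = 9 - 1*64 = 9 - 64 = -55)
x*(470 + v) = 1198*(470 - 55) = 1198*415 = 497170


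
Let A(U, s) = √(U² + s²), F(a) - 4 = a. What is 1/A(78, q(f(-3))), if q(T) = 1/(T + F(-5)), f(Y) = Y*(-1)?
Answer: 2*√24337/24337 ≈ 0.012820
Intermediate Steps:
F(a) = 4 + a
f(Y) = -Y
q(T) = 1/(-1 + T) (q(T) = 1/(T + (4 - 5)) = 1/(T - 1) = 1/(-1 + T))
1/A(78, q(f(-3))) = 1/(√(78² + (1/(-1 - 1*(-3)))²)) = 1/(√(6084 + (1/(-1 + 3))²)) = 1/(√(6084 + (1/2)²)) = 1/(√(6084 + (½)²)) = 1/(√(6084 + ¼)) = 1/(√(24337/4)) = 1/(√24337/2) = 2*√24337/24337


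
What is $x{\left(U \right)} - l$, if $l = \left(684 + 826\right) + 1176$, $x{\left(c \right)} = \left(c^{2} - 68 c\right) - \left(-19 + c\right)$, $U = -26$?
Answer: $-197$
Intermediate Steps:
$x{\left(c \right)} = 19 + c^{2} - 69 c$
$l = 2686$ ($l = 1510 + 1176 = 2686$)
$x{\left(U \right)} - l = \left(19 + \left(-26\right)^{2} - -1794\right) - 2686 = \left(19 + 676 + 1794\right) - 2686 = 2489 - 2686 = -197$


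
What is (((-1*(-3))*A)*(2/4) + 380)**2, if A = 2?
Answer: 146689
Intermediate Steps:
(((-1*(-3))*A)*(2/4) + 380)**2 = ((-1*(-3)*2)*(2/4) + 380)**2 = ((3*2)*(2*(1/4)) + 380)**2 = (6*(1/2) + 380)**2 = (3 + 380)**2 = 383**2 = 146689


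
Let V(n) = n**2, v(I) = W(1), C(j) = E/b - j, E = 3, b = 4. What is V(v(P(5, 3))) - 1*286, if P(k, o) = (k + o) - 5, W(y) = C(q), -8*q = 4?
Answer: -4551/16 ≈ -284.44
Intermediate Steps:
q = -1/2 (q = -1/8*4 = -1/2 ≈ -0.50000)
C(j) = 3/4 - j
W(y) = 5/4 (W(y) = 3/4 - 1*(-1/2) = 3/4 + 1/2 = 5/4)
P(k, o) = -5 + k + o
v(I) = 5/4
V(v(P(5, 3))) - 1*286 = (5/4)**2 - 1*286 = 25/16 - 286 = -4551/16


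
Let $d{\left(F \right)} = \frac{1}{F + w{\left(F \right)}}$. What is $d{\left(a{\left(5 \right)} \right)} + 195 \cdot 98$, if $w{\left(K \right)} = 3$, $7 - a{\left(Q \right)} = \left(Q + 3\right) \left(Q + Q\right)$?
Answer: $\frac{1337699}{70} \approx 19110.0$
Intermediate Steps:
$a{\left(Q \right)} = 7 - 2 Q \left(3 + Q\right)$ ($a{\left(Q \right)} = 7 - \left(Q + 3\right) \left(Q + Q\right) = 7 - \left(3 + Q\right) 2 Q = 7 - 2 Q \left(3 + Q\right)$)
$d{\left(F \right)} = \frac{1}{3 + F}$ ($d{\left(F \right)} = \frac{1}{F + 3} = \frac{1}{3 + F}$)
$d{\left(a{\left(5 \right)} \right)} + 195 \cdot 98 = \frac{1}{3 - \left(23 + 50\right)} + 195 \cdot 98 = \frac{1}{3 - 73} + 19110 = \frac{1}{-70} + 19110 = - \frac{1}{70} + 19110 = \frac{1337699}{70}$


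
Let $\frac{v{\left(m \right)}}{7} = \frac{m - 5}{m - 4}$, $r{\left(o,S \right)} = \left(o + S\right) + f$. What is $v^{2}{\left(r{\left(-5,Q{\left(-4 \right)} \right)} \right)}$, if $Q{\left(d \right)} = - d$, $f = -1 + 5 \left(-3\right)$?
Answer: $\frac{484}{9} \approx 53.778$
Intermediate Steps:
$f = -16$ ($f = -1 - 15 = -16$)
$r{\left(o,S \right)} = -16 + S + o$ ($r{\left(o,S \right)} = \left(o + S\right) - 16 = \left(S + o\right) - 16 = -16 + S + o$)
$v{\left(m \right)} = \frac{7 \left(-5 + m\right)}{-4 + m}$ ($v{\left(m \right)} = 7 \frac{m - 5}{m - 4} = 7 \frac{-5 + m}{-4 + m} = \frac{7 \left(-5 + m\right)}{-4 + m}$)
$v^{2}{\left(r{\left(-5,Q{\left(-4 \right)} \right)} \right)} = \left(\frac{7 \left(-5 - 17\right)}{-4 - 17}\right)^{2} = \left(7 \frac{1}{-21} \left(-22\right)\right)^{2} = \left(7 \left(- \frac{1}{21}\right) \left(-22\right)\right)^{2} = \left(\frac{22}{3}\right)^{2} = \frac{484}{9}$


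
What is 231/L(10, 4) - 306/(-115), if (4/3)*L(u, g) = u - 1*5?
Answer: 1478/23 ≈ 64.261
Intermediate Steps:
L(u, g) = -15/4 + 3*u/4 (L(u, g) = 3*(u - 1*5)/4 = 3*(u - 5)/4 = 3*(-5 + u)/4 = -15/4 + 3*u/4)
231/L(10, 4) - 306/(-115) = 231/(-15/4 + (¾)*10) - 306/(-115) = 231/(-15/4 + 15/2) - 306*(-1/115) = 231/(15/4) + 306/115 = 231*(4/15) + 306/115 = 308/5 + 306/115 = 1478/23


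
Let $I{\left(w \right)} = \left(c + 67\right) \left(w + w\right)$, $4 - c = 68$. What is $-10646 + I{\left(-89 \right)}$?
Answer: $-11180$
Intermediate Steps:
$c = -64$ ($c = 4 - 68 = -64$)
$I{\left(w \right)} = 6 w$ ($I{\left(w \right)} = \left(-64 + 67\right) \left(w + w\right) = 3 \cdot 2 w = 6 w$)
$-10646 + I{\left(-89 \right)} = -10646 + 6 \left(-89\right) = -10646 - 534 = -11180$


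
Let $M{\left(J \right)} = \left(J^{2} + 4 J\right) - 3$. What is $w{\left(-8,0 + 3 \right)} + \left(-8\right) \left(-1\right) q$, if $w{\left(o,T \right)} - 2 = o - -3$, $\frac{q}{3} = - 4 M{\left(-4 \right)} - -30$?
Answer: $1005$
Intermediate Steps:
$M{\left(J \right)} = -3 + J^{2} + 4 J$
$q = 126$ ($q = 3 \left(- 4 \left(-3 + \left(-4\right)^{2} + 4 \left(-4\right)\right) - -30\right) = 3 \left(- 4 \left(-3 + 16 - 16\right) + 30\right) = 3 \left(\left(-4\right) \left(-3\right) + 30\right) = 3 \left(12 + 30\right) = 3 \cdot 42 = 126$)
$w{\left(o,T \right)} = 5 + o$ ($w{\left(o,T \right)} = 2 + \left(o - -3\right) = 2 + \left(o + 3\right) = 2 + \left(3 + o\right) = 5 + o$)
$w{\left(-8,0 + 3 \right)} + \left(-8\right) \left(-1\right) q = \left(5 - 8\right) + \left(-8\right) \left(-1\right) 126 = -3 + 8 \cdot 126 = -3 + 1008 = 1005$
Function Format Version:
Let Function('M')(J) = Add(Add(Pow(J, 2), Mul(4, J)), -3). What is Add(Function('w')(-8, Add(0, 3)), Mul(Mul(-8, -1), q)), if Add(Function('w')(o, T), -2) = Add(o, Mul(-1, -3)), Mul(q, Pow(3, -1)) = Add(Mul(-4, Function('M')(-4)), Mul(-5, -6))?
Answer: 1005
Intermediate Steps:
Function('M')(J) = Add(-3, Pow(J, 2), Mul(4, J))
q = 126 (q = Mul(3, Add(Mul(-4, Add(-3, Pow(-4, 2), Mul(4, -4))), Mul(-5, -6))) = Mul(3, Add(Mul(-4, Add(-3, 16, -16)), 30)) = Mul(3, Add(Mul(-4, -3), 30)) = Mul(3, Add(12, 30)) = Mul(3, 42) = 126)
Function('w')(o, T) = Add(5, o) (Function('w')(o, T) = Add(2, Add(o, Mul(-1, -3))) = Add(2, Add(o, 3)) = Add(2, Add(3, o)) = Add(5, o))
Add(Function('w')(-8, Add(0, 3)), Mul(Mul(-8, -1), q)) = Add(Add(5, -8), Mul(Mul(-8, -1), 126)) = Add(-3, Mul(8, 126)) = Add(-3, 1008) = 1005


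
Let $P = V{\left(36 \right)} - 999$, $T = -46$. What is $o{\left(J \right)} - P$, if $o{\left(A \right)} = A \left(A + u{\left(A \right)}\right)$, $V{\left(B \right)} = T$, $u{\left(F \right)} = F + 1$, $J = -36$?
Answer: $3601$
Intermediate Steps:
$u{\left(F \right)} = 1 + F$
$V{\left(B \right)} = -46$
$o{\left(A \right)} = A \left(1 + 2 A\right)$ ($o{\left(A \right)} = A \left(A + \left(1 + A\right)\right) = A \left(1 + 2 A\right)$)
$P = -1045$ ($P = -46 - 999 = -1045$)
$o{\left(J \right)} - P = - 36 \left(1 + 2 \left(-36\right)\right) - -1045 = - 36 \left(1 - 72\right) + 1045 = \left(-36\right) \left(-71\right) + 1045 = 2556 + 1045 = 3601$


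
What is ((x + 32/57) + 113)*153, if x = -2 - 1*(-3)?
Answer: 333030/19 ≈ 17528.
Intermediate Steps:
x = 1 (x = -2 + 3 = 1)
((x + 32/57) + 113)*153 = ((1 + 32/57) + 113)*153 = (89/57 + 113)*153 = (6530/57)*153 = 333030/19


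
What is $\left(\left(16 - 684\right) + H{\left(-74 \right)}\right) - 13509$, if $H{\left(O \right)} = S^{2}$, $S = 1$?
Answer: $-14176$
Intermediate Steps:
$H{\left(O \right)} = 1$ ($H{\left(O \right)} = 1^{2} = 1$)
$\left(\left(16 - 684\right) + H{\left(-74 \right)}\right) - 13509 = \left(\left(16 - 684\right) + 1\right) - 13509 = \left(-668 + 1\right) - 13509 = -667 - 13509 = -14176$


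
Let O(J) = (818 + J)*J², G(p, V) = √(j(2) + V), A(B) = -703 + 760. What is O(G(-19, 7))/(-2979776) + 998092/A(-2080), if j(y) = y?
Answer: 2974090166219/169847232 ≈ 17510.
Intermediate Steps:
A(B) = 57
G(p, V) = √(2 + V)
O(J) = J²*(818 + J)
O(G(-19, 7))/(-2979776) + 998092/A(-2080) = ((√(2 + 7))²*(818 + √(2 + 7)))/(-2979776) + 998092/57 = ((√9)²*(818 + √9))*(-1/2979776) + 998092*(1/57) = (3²*(818 + 3))*(-1/2979776) + 998092/57 = (9*821)*(-1/2979776) + 998092/57 = 7389*(-1/2979776) + 998092/57 = -7389/2979776 + 998092/57 = 2974090166219/169847232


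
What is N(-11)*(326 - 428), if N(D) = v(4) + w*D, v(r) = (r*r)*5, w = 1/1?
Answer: -7038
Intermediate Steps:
w = 1
v(r) = 5*r² (v(r) = r²*5 = 5*r²)
N(D) = 80 + D (N(D) = 5*4² + 1*D = 5*16 + D = 80 + D)
N(-11)*(326 - 428) = (80 - 11)*(326 - 428) = 69*(-102) = -7038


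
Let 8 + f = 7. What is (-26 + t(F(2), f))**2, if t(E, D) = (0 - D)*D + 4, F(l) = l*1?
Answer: 529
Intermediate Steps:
f = -1 (f = -8 + 7 = -1)
F(l) = l
t(E, D) = 4 - D**2 (t(E, D) = (-D)*D + 4 = -D**2 + 4 = 4 - D**2)
(-26 + t(F(2), f))**2 = (-26 + (4 - 1*(-1)**2))**2 = (-26 + (4 - 1*1))**2 = (-26 + (4 - 1))**2 = (-26 + 3)**2 = (-23)**2 = 529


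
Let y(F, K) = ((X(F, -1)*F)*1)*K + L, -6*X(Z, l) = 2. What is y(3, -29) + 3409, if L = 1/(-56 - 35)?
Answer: 312857/91 ≈ 3438.0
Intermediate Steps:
L = -1/91 (L = 1/(-91) = -1/91 ≈ -0.010989)
X(Z, l) = -⅓ (X(Z, l) = -⅙*2 = -⅓)
y(F, K) = -1/91 - F*K/3 (y(F, K) = (-F/3*1)*K - 1/91 = (-F/3)*K - 1/91 = -F*K/3 - 1/91 = -1/91 - F*K/3)
y(3, -29) + 3409 = (-1/91 - ⅓*3*(-29)) + 3409 = (-1/91 + 29) + 3409 = 2638/91 + 3409 = 312857/91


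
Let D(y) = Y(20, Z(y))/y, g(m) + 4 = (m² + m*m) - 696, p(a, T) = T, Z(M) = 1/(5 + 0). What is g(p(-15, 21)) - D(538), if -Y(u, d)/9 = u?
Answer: 49048/269 ≈ 182.33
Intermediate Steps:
Z(M) = ⅕ (Z(M) = 1/5 = ⅕)
Y(u, d) = -9*u
g(m) = -700 + 2*m² (g(m) = -4 + ((m² + m*m) - 696) = -4 + ((m² + m²) - 696) = -4 + (2*m² - 696) = -4 + (-696 + 2*m²) = -700 + 2*m²)
D(y) = -180/y (D(y) = (-9*20)/y = -180/y)
g(p(-15, 21)) - D(538) = (-700 + 2*21²) - (-180)/538 = (-700 + 2*441) - (-180)/538 = (-700 + 882) - 1*(-90/269) = 182 + 90/269 = 49048/269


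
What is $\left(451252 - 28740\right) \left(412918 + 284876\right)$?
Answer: $294826338528$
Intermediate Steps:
$\left(451252 - 28740\right) \left(412918 + 284876\right) = \left(451252 - 28740\right) 697794 = 422512 \cdot 697794 = 294826338528$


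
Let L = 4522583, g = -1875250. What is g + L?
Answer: 2647333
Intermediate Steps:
g + L = -1875250 + 4522583 = 2647333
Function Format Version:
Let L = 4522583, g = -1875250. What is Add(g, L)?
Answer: 2647333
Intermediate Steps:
Add(g, L) = Add(-1875250, 4522583) = 2647333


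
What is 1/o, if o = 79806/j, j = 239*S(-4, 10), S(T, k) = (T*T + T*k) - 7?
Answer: -7409/79806 ≈ -0.092838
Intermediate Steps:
S(T, k) = -7 + T² + T*k (S(T, k) = (T² + T*k) - 7 = -7 + T² + T*k)
j = -7409 (j = 239*(-7 + (-4)² - 4*10) = 239*(-7 + 16 - 40) = 239*(-31) = -7409)
o = -79806/7409 (o = 79806/(-7409) = 79806*(-1/7409) = -79806/7409 ≈ -10.771)
1/o = 1/(-79806/7409) = -7409/79806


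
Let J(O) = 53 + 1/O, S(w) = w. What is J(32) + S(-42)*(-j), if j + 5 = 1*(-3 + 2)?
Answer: -6367/32 ≈ -198.97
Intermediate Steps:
j = -6 (j = -5 + 1*(-3 + 2) = -5 + 1*(-1) = -5 - 1 = -6)
J(32) + S(-42)*(-j) = (53 + 1/32) - (-42)*(-6) = (53 + 1/32) - 42*6 = 1697/32 - 252 = -6367/32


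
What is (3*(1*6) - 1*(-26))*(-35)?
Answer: -1540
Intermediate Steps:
(3*(1*6) - 1*(-26))*(-35) = (3*6 + 26)*(-35) = (18 + 26)*(-35) = 44*(-35) = -1540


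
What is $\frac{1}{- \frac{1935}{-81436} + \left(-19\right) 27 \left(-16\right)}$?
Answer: $\frac{81436}{668428623} \approx 0.00012183$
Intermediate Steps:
$\frac{1}{- \frac{1935}{-81436} + \left(-19\right) 27 \left(-16\right)} = \frac{1}{\left(-1935\right) \left(- \frac{1}{81436}\right) - -8208} = \frac{1}{\frac{1935}{81436} + 8208} = \frac{1}{\frac{668428623}{81436}} = \frac{81436}{668428623}$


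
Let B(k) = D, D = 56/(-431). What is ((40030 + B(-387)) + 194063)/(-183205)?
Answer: -100894027/78961355 ≈ -1.2778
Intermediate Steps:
D = -56/431 (D = 56*(-1/431) = -56/431 ≈ -0.12993)
B(k) = -56/431
((40030 + B(-387)) + 194063)/(-183205) = ((40030 - 56/431) + 194063)/(-183205) = (17252874/431 + 194063)*(-1/183205) = (100894027/431)*(-1/183205) = -100894027/78961355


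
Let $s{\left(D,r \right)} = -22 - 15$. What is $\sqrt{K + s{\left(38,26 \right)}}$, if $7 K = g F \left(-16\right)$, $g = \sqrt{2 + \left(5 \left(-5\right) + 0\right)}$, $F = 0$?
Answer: $i \sqrt{37} \approx 6.0828 i$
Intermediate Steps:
$g = i \sqrt{23}$ ($g = \sqrt{2 + \left(-25 + 0\right)} = \sqrt{2 - 25} = \sqrt{-23} = i \sqrt{23} \approx 4.7958 i$)
$s{\left(D,r \right)} = -37$
$K = 0$ ($K = \frac{i \sqrt{23} \cdot 0 \left(-16\right)}{7} = \frac{0 \left(-16\right)}{7} = \frac{1}{7} \cdot 0 = 0$)
$\sqrt{K + s{\left(38,26 \right)}} = \sqrt{0 - 37} = \sqrt{-37} = i \sqrt{37}$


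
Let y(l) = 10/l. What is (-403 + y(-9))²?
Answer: 13227769/81 ≈ 1.6331e+5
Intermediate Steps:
(-403 + y(-9))² = (-403 + 10/(-9))² = (-403 + 10*(-⅑))² = (-403 - 10/9)² = (-3637/9)² = 13227769/81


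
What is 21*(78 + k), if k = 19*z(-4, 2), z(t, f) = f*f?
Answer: 3234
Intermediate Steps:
z(t, f) = f²
k = 76 (k = 19*2² = 19*4 = 76)
21*(78 + k) = 21*(78 + 76) = 21*154 = 3234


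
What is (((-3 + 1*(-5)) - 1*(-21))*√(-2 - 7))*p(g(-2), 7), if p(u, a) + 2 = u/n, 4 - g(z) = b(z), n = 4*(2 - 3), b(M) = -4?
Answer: -156*I ≈ -156.0*I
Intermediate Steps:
n = -4 (n = 4*(-1) = -4)
g(z) = 8 (g(z) = 4 - 1*(-4) = 4 + 4 = 8)
p(u, a) = -2 - u/4 (p(u, a) = -2 + u/(-4) = -2 + u*(-¼) = -2 - u/4)
(((-3 + 1*(-5)) - 1*(-21))*√(-2 - 7))*p(g(-2), 7) = (((-3 + 1*(-5)) - 1*(-21))*√(-2 - 7))*(-2 - ¼*8) = (((-3 - 5) + 21)*√(-9))*(-2 - 2) = ((-8 + 21)*(3*I))*(-4) = (13*(3*I))*(-4) = (39*I)*(-4) = -156*I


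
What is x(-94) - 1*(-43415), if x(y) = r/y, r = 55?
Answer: 4080955/94 ≈ 43414.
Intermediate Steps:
x(y) = 55/y
x(-94) - 1*(-43415) = 55/(-94) - 1*(-43415) = 55*(-1/94) + 43415 = -55/94 + 43415 = 4080955/94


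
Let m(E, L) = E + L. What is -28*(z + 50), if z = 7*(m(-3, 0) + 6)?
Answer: -1988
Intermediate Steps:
z = 21 (z = 7*((-3 + 0) + 6) = 7*(-3 + 6) = 7*3 = 21)
-28*(z + 50) = -28*(21 + 50) = -28*71 = -1988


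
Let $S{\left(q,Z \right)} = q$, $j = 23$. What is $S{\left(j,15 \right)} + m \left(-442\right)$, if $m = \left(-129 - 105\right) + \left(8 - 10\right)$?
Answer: $104335$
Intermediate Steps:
$m = -236$ ($m = -234 - 2 = -236$)
$S{\left(j,15 \right)} + m \left(-442\right) = 23 - -104312 = 23 + 104312 = 104335$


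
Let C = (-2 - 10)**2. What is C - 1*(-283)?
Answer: 427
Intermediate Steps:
C = 144 (C = (-12)**2 = 144)
C - 1*(-283) = 144 - 1*(-283) = 144 + 283 = 427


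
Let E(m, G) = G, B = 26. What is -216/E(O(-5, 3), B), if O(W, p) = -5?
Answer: -108/13 ≈ -8.3077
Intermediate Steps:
-216/E(O(-5, 3), B) = -216/26 = -216*1/26 = -108/13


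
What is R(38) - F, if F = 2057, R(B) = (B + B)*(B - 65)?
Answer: -4109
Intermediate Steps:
R(B) = 2*B*(-65 + B) (R(B) = (2*B)*(-65 + B) = 2*B*(-65 + B))
R(38) - F = 2*38*(-65 + 38) - 1*2057 = 2*38*(-27) - 2057 = -2052 - 2057 = -4109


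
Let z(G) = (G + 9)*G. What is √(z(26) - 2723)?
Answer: 7*I*√37 ≈ 42.579*I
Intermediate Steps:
z(G) = G*(9 + G) (z(G) = (9 + G)*G = G*(9 + G))
√(z(26) - 2723) = √(26*(9 + 26) - 2723) = √(26*35 - 2723) = √(910 - 2723) = √(-1813) = 7*I*√37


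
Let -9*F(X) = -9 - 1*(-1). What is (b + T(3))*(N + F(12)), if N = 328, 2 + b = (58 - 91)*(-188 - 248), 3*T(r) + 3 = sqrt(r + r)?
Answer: 14193200/3 + 2960*sqrt(6)/27 ≈ 4.7313e+6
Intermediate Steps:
T(r) = -1 + sqrt(2)*sqrt(r)/3 (T(r) = -1 + sqrt(r + r)/3 = -1 + sqrt(2*r)/3 = -1 + (sqrt(2)*sqrt(r))/3 = -1 + sqrt(2)*sqrt(r)/3)
b = 14386 (b = -2 + (58 - 91)*(-188 - 248) = -2 - 33*(-436) = -2 + 14388 = 14386)
F(X) = 8/9 (F(X) = -(-9 - 1*(-1))/9 = -(-9 + 1)/9 = -1/9*(-8) = 8/9)
(b + T(3))*(N + F(12)) = (14386 + (-1 + sqrt(2)*sqrt(3)/3))*(328 + 8/9) = (14386 + (-1 + sqrt(6)/3))*(2960/9) = (14385 + sqrt(6)/3)*(2960/9) = 14193200/3 + 2960*sqrt(6)/27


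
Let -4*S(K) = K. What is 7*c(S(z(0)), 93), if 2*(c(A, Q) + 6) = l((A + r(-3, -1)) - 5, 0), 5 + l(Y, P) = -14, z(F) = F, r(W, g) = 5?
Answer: -217/2 ≈ -108.50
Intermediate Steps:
S(K) = -K/4
l(Y, P) = -19 (l(Y, P) = -5 - 14 = -19)
c(A, Q) = -31/2 (c(A, Q) = -6 + (½)*(-19) = -6 - 19/2 = -31/2)
7*c(S(z(0)), 93) = 7*(-31/2) = -217/2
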